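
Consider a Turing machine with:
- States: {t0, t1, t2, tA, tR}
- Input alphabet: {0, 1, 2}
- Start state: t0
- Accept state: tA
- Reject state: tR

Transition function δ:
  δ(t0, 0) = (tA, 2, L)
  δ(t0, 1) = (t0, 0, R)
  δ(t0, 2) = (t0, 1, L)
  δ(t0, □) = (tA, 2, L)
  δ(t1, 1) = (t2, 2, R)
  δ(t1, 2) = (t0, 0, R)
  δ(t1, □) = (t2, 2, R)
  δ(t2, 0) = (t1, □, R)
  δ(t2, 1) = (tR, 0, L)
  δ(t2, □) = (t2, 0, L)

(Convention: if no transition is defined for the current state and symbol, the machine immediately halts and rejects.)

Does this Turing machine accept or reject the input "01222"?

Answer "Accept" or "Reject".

Execution trace:
Initial: [t0]01222
Step 1: δ(t0, 0) = (tA, 2, L) → [tA]□21222

The machine reaches the accept state tA and halts.

Answer: Accept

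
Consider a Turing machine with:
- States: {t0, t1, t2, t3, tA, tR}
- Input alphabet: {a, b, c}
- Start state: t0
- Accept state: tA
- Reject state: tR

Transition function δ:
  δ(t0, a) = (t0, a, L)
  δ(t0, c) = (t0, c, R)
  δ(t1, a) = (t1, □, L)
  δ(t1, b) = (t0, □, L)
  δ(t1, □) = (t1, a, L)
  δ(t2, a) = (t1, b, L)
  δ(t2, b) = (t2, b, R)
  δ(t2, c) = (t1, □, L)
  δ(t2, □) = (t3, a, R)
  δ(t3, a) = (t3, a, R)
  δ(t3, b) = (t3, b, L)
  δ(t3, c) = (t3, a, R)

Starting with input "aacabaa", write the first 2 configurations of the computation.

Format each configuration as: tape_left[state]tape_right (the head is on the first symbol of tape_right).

Transitions applied:
Step 1: δ(t0, a) = (t0, a, L)

The first 2 configurations are:
[t0]aacabaa ⊢ [t0]□aacabaa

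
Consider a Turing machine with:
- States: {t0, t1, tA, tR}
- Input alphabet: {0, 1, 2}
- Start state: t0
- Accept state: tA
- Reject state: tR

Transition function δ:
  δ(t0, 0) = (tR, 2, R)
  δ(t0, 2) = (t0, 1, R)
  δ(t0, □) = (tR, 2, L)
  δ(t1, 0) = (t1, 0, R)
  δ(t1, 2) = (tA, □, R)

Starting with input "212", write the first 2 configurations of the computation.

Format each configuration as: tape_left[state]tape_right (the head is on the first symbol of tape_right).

Transitions applied:
Step 1: δ(t0, 2) = (t0, 1, R)

The first 2 configurations are:
[t0]212 ⊢ 1[t0]12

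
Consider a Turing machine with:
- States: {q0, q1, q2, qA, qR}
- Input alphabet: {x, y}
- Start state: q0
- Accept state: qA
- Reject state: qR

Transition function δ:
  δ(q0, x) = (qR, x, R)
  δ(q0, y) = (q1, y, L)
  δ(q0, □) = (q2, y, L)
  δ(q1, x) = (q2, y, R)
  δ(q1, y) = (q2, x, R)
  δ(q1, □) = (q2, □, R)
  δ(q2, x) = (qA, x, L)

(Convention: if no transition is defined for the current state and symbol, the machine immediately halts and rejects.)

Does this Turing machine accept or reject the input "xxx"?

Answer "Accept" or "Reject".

Execution trace:
Initial: [q0]xxx
Step 1: δ(q0, x) = (qR, x, R) → x[qR]xx

The machine reaches the reject state qR and halts.

Answer: Reject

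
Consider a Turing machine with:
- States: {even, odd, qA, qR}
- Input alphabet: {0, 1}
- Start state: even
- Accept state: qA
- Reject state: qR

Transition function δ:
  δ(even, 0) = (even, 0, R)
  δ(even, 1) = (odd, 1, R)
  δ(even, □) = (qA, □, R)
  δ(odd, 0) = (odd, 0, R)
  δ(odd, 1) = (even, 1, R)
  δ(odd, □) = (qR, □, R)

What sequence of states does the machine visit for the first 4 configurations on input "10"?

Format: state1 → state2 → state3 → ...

Execution trace:
Initial: [even]10
Step 1: δ(even, 1) = (odd, 1, R) → 1[odd]0
Step 2: δ(odd, 0) = (odd, 0, R) → 10[odd]□
Step 3: δ(odd, □) = (qR, □, R) → 10□[qR]□

The machine reaches the reject state qR and halts.

State sequence: even → odd → odd → qR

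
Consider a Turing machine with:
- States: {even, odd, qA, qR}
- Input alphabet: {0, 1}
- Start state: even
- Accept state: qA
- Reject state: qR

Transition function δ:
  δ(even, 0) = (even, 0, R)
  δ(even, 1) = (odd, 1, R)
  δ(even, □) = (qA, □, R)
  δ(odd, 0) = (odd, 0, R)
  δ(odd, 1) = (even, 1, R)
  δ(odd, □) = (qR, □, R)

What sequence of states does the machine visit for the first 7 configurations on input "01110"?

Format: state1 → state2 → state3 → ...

Execution trace:
Initial: [even]01110
Step 1: δ(even, 0) = (even, 0, R) → 0[even]1110
Step 2: δ(even, 1) = (odd, 1, R) → 01[odd]110
Step 3: δ(odd, 1) = (even, 1, R) → 011[even]10
Step 4: δ(even, 1) = (odd, 1, R) → 0111[odd]0
Step 5: δ(odd, 0) = (odd, 0, R) → 01110[odd]□
Step 6: δ(odd, □) = (qR, □, R) → 01110□[qR]□

The machine reaches the reject state qR and halts.

State sequence: even → even → odd → even → odd → odd → qR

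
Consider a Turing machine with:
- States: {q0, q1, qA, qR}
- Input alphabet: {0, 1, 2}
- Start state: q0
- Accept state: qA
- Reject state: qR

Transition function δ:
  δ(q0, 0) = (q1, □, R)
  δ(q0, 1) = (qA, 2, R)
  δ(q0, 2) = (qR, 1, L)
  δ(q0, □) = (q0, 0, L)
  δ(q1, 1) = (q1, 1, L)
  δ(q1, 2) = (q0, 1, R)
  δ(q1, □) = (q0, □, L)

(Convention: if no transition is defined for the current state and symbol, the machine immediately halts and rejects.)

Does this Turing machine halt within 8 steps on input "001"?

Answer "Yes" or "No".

Execution trace:
Initial: [q0]001
Step 1: δ(q0, 0) = (q1, □, R) → □[q1]01

No transition is defined for δ(q1, 0). By convention the machine halts and rejects.
The machine halted after 1 step (within the 8-step bound).

Answer: Yes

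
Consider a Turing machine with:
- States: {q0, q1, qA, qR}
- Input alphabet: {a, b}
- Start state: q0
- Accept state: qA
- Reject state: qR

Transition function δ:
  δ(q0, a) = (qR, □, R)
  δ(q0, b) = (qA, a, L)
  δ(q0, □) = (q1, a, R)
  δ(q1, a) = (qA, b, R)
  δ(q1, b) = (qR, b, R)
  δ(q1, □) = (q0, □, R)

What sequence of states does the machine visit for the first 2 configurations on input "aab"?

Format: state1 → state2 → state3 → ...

Execution trace:
Initial: [q0]aab
Step 1: δ(q0, a) = (qR, □, R) → □[qR]ab

The machine reaches the reject state qR and halts.

State sequence: q0 → qR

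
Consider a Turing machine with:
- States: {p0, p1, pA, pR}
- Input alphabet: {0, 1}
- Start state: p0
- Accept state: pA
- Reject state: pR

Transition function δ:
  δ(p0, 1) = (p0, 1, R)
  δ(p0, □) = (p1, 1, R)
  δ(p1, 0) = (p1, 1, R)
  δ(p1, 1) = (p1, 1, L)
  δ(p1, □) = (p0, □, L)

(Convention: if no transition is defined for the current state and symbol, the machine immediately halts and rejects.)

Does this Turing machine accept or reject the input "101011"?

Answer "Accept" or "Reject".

Execution trace:
Initial: [p0]101011
Step 1: δ(p0, 1) = (p0, 1, R) → 1[p0]01011

No transition is defined for δ(p0, 0). By convention the machine halts and rejects.

Answer: Reject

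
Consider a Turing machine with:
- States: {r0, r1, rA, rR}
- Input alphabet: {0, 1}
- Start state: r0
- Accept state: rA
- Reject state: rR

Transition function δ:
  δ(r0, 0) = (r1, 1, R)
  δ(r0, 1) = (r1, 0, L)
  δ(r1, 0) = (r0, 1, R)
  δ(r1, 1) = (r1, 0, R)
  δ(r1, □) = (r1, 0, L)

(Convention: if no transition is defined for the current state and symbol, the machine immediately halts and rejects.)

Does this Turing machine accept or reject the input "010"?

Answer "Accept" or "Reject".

Execution trace:
Initial: [r0]010
Step 1: δ(r0, 0) = (r1, 1, R) → 1[r1]10
Step 2: δ(r1, 1) = (r1, 0, R) → 10[r1]0
Step 3: δ(r1, 0) = (r0, 1, R) → 101[r0]□

No transition is defined for δ(r0, □). By convention the machine halts and rejects.

Answer: Reject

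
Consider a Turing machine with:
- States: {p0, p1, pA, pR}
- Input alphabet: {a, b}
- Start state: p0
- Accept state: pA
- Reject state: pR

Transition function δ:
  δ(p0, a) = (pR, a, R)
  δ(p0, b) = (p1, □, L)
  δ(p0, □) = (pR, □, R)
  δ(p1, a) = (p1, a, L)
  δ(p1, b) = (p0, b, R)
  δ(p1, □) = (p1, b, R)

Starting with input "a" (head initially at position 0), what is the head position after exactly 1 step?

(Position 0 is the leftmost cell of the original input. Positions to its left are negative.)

Execution trace (head position shown):
Step 0: [p0]a  (head at position 0)
Step 1: move right → a[pR]□  (head at position 1)

After 1 step, the head is at position 1.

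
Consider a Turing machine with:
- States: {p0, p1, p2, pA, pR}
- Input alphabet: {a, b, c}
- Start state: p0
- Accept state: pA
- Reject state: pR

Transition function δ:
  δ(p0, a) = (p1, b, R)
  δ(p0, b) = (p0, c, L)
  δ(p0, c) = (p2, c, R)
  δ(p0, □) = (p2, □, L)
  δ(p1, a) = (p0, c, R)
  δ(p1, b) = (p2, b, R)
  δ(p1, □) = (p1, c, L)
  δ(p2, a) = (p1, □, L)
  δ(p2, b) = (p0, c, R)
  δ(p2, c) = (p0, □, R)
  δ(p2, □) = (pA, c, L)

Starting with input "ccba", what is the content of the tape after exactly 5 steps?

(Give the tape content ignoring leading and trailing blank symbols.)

Execution trace:
Initial: [p0]ccba
Step 1: δ(p0, c) = (p2, c, R) → c[p2]cba
Step 2: δ(p2, c) = (p0, □, R) → c□[p0]ba
Step 3: δ(p0, b) = (p0, c, L) → c[p0]□ca
Step 4: δ(p0, □) = (p2, □, L) → [p2]c□ca
Step 5: δ(p2, c) = (p0, □, R) → □[p0]□ca

After 5 steps, the tape (ignoring leading/trailing blanks) is: ca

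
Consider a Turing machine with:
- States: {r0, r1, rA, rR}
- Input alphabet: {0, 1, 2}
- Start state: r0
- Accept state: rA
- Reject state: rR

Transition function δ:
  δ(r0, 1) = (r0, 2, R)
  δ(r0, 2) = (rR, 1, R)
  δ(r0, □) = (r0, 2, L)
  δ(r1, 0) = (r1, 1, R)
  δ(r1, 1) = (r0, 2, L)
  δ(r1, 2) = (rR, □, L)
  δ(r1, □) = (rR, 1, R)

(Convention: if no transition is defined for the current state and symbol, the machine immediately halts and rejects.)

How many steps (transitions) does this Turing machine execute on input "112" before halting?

Execution trace:
Initial: [r0]112
Step 1: δ(r0, 1) = (r0, 2, R) → 2[r0]12
Step 2: δ(r0, 1) = (r0, 2, R) → 22[r0]2
Step 3: δ(r0, 2) = (rR, 1, R) → 221[rR]□

The machine reaches the reject state rR and halts.

The machine executed 3 steps before halting.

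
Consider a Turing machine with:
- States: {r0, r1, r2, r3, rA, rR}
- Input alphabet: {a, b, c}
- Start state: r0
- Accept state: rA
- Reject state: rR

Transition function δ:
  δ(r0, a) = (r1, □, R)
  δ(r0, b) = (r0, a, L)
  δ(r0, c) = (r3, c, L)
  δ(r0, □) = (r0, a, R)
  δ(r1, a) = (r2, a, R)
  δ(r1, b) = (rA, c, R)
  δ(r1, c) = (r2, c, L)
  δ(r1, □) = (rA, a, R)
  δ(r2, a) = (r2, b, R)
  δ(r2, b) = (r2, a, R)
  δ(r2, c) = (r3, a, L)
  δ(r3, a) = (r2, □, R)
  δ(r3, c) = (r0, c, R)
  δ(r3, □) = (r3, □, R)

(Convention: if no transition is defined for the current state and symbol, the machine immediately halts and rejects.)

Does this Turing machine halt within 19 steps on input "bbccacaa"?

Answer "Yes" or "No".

Execution trace:
Initial: [r0]bbccacaa
Step 1: δ(r0, b) = (r0, a, L) → [r0]□abccacaa
Step 2: δ(r0, □) = (r0, a, R) → a[r0]abccacaa
Step 3: δ(r0, a) = (r1, □, R) → a□[r1]bccacaa
Step 4: δ(r1, b) = (rA, c, R) → a□c[rA]ccacaa

The machine reaches the accept state rA and halts.
The machine halted after 4 steps (within the 19-step bound).

Answer: Yes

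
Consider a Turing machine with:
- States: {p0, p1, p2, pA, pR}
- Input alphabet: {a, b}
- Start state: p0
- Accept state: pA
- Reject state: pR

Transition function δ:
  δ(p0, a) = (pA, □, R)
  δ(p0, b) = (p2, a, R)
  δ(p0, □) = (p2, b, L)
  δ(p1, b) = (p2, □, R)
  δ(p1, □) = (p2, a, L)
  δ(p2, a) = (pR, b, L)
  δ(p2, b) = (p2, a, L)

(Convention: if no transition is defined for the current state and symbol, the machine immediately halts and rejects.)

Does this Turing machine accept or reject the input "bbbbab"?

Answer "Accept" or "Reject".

Execution trace:
Initial: [p0]bbbbab
Step 1: δ(p0, b) = (p2, a, R) → a[p2]bbbab
Step 2: δ(p2, b) = (p2, a, L) → [p2]aabbab
Step 3: δ(p2, a) = (pR, b, L) → [pR]□babbab

The machine reaches the reject state pR and halts.

Answer: Reject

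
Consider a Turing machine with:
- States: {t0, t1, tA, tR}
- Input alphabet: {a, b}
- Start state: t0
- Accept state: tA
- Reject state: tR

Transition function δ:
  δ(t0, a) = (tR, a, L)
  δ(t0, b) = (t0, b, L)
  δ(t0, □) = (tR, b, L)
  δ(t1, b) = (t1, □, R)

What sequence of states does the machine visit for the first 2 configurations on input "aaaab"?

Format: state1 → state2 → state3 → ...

Execution trace:
Initial: [t0]aaaab
Step 1: δ(t0, a) = (tR, a, L) → [tR]□aaaab

The machine reaches the reject state tR and halts.

State sequence: t0 → tR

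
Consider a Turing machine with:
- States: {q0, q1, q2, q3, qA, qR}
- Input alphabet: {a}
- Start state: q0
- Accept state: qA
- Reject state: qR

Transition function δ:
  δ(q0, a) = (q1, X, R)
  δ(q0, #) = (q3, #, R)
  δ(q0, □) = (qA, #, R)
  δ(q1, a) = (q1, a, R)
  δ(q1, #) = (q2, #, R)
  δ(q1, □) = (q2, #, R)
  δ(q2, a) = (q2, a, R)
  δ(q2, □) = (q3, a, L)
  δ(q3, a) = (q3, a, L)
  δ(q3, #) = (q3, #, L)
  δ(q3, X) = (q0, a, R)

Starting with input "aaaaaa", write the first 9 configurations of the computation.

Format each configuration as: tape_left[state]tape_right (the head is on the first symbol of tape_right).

Transitions applied:
Step 1: δ(q0, a) = (q1, X, R)
Step 2: δ(q1, a) = (q1, a, R)
Step 3: δ(q1, a) = (q1, a, R)
Step 4: δ(q1, a) = (q1, a, R)
Step 5: δ(q1, a) = (q1, a, R)
Step 6: δ(q1, a) = (q1, a, R)
Step 7: δ(q1, □) = (q2, #, R)
Step 8: δ(q2, □) = (q3, a, L)

The first 9 configurations are:
[q0]aaaaaa ⊢ X[q1]aaaaa ⊢ Xa[q1]aaaa ⊢ Xaa[q1]aaa ⊢ Xaaa[q1]aa ⊢ Xaaaa[q1]a ⊢ Xaaaaa[q1]□ ⊢ Xaaaaa#[q2]□ ⊢ Xaaaaa[q3]#a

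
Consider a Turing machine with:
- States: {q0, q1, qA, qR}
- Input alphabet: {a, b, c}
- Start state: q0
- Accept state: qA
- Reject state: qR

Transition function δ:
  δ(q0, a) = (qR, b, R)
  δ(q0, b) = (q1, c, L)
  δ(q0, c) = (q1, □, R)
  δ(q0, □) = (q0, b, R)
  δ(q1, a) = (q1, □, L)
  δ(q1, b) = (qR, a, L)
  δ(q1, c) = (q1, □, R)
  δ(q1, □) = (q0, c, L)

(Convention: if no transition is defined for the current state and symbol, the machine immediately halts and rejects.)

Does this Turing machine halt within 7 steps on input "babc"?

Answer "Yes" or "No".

Execution trace:
Initial: [q0]babc
Step 1: δ(q0, b) = (q1, c, L) → [q1]□cabc
Step 2: δ(q1, □) = (q0, c, L) → [q0]□ccabc
Step 3: δ(q0, □) = (q0, b, R) → b[q0]ccabc
Step 4: δ(q0, c) = (q1, □, R) → b□[q1]cabc
Step 5: δ(q1, c) = (q1, □, R) → b□□[q1]abc
Step 6: δ(q1, a) = (q1, □, L) → b□[q1]□□bc
Step 7: δ(q1, □) = (q0, c, L) → b[q0]□c□bc

The machine has not reached a halting state after 7 steps.
The machine did not halt within the 7-step bound.

Answer: No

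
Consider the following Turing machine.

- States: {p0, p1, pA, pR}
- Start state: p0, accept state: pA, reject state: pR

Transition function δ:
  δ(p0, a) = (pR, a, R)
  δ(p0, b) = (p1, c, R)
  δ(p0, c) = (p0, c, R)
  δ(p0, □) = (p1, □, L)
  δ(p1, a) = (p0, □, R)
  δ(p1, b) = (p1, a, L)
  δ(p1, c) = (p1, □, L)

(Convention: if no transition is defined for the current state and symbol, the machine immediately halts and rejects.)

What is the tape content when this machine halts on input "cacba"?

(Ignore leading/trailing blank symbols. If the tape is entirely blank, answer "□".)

Execution trace:
Initial: [p0]cacba
Step 1: δ(p0, c) = (p0, c, R) → c[p0]acba
Step 2: δ(p0, a) = (pR, a, R) → ca[pR]cba

The machine reaches the reject state pR and halts.

Final tape (ignoring leading/trailing blanks): cacba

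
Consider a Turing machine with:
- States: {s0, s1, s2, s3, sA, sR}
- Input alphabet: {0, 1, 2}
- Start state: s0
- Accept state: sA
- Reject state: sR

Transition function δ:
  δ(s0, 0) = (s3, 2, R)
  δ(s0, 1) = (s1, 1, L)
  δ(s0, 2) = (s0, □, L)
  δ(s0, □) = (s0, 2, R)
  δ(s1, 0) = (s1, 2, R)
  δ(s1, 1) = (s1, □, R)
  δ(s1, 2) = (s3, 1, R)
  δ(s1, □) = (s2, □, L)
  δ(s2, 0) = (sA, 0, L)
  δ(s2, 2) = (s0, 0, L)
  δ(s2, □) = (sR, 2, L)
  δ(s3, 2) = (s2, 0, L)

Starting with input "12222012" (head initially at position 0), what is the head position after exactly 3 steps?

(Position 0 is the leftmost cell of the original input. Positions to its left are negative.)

Execution trace (head position shown):
Step 0: [s0]12222012  (head at position 0)
Step 1: move left → [s1]□12222012  (head at position -1)
Step 2: move left → [s2]□□12222012  (head at position -2)
Step 3: move left → [sR]□2□12222012  (head at position -3)

After 3 steps, the head is at position -3.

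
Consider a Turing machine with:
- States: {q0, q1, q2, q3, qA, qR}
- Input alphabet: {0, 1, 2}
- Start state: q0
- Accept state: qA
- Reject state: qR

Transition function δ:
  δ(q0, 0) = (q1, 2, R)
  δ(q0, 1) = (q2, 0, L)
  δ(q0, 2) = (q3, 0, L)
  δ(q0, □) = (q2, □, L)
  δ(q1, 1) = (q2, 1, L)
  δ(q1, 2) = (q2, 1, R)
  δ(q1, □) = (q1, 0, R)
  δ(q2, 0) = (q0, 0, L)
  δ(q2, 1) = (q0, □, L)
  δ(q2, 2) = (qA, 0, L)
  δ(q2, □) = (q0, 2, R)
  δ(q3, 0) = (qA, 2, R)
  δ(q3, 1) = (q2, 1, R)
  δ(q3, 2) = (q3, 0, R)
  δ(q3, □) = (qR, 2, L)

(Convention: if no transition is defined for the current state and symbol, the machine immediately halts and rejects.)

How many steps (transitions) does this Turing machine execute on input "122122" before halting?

Execution trace:
Initial: [q0]122122
Step 1: δ(q0, 1) = (q2, 0, L) → [q2]□022122
Step 2: δ(q2, □) = (q0, 2, R) → 2[q0]022122
Step 3: δ(q0, 0) = (q1, 2, R) → 22[q1]22122
Step 4: δ(q1, 2) = (q2, 1, R) → 221[q2]2122
Step 5: δ(q2, 2) = (qA, 0, L) → 22[qA]10122

The machine reaches the accept state qA and halts.

The machine executed 5 steps before halting.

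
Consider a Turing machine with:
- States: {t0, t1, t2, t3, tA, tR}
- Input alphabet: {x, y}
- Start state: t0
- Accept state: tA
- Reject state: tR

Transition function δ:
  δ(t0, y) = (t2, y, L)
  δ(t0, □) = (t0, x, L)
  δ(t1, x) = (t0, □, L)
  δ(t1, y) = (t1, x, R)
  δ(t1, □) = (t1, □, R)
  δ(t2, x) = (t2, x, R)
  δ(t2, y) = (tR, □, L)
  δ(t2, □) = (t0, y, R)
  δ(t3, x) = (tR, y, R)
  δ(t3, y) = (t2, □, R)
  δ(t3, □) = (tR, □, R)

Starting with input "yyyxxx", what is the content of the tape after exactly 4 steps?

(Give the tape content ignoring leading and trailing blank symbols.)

Execution trace:
Initial: [t0]yyyxxx
Step 1: δ(t0, y) = (t2, y, L) → [t2]□yyyxxx
Step 2: δ(t2, □) = (t0, y, R) → y[t0]yyyxxx
Step 3: δ(t0, y) = (t2, y, L) → [t2]yyyyxxx
Step 4: δ(t2, y) = (tR, □, L) → [tR]□□yyyxxx

The machine reaches the reject state tR and halts.

After 4 steps, the tape (ignoring leading/trailing blanks) is: yyyxxx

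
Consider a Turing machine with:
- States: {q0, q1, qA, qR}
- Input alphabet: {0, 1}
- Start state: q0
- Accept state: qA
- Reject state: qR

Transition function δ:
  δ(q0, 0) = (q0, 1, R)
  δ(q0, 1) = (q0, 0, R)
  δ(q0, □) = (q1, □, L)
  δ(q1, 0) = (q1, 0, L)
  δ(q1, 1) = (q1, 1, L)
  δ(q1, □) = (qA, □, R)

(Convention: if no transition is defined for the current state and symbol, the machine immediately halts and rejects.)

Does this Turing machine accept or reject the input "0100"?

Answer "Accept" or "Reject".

Execution trace:
Initial: [q0]0100
Step 1: δ(q0, 0) = (q0, 1, R) → 1[q0]100
Step 2: δ(q0, 1) = (q0, 0, R) → 10[q0]00
Step 3: δ(q0, 0) = (q0, 1, R) → 101[q0]0
Step 4: δ(q0, 0) = (q0, 1, R) → 1011[q0]□
Step 5: δ(q0, □) = (q1, □, L) → 101[q1]1□
Step 6: δ(q1, 1) = (q1, 1, L) → 10[q1]11□
Step 7: δ(q1, 1) = (q1, 1, L) → 1[q1]011□
Step 8: δ(q1, 0) = (q1, 0, L) → [q1]1011□
Step 9: δ(q1, 1) = (q1, 1, L) → [q1]□1011□
Step 10: δ(q1, □) = (qA, □, R) → □[qA]1011□

The machine reaches the accept state qA and halts.

Answer: Accept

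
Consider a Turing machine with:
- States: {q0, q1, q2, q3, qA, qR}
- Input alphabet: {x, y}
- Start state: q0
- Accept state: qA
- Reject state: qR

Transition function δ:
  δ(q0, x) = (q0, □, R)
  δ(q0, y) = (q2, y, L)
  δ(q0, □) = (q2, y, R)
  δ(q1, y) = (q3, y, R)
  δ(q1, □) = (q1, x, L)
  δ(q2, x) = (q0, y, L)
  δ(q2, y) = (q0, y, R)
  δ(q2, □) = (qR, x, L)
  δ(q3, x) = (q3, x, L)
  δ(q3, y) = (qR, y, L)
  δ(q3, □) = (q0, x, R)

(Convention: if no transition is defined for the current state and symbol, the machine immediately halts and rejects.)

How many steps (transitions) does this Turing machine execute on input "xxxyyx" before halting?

Execution trace:
Initial: [q0]xxxyyx
Step 1: δ(q0, x) = (q0, □, R) → □[q0]xxyyx
Step 2: δ(q0, x) = (q0, □, R) → □□[q0]xyyx
Step 3: δ(q0, x) = (q0, □, R) → □□□[q0]yyx
Step 4: δ(q0, y) = (q2, y, L) → □□[q2]□yyx
Step 5: δ(q2, □) = (qR, x, L) → □[qR]□xyyx

The machine reaches the reject state qR and halts.

The machine executed 5 steps before halting.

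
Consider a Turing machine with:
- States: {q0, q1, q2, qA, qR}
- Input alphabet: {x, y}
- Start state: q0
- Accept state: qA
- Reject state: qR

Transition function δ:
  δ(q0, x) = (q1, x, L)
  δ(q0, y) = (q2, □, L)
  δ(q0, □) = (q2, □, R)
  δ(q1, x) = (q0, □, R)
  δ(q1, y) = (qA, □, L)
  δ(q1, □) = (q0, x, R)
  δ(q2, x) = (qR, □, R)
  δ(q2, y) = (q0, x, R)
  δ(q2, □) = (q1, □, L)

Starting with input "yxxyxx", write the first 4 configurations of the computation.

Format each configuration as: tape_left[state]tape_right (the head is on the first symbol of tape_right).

Transitions applied:
Step 1: δ(q0, y) = (q2, □, L)
Step 2: δ(q2, □) = (q1, □, L)
Step 3: δ(q1, □) = (q0, x, R)

The first 4 configurations are:
[q0]yxxyxx ⊢ [q2]□□xxyxx ⊢ [q1]□□□xxyxx ⊢ x[q0]□□xxyxx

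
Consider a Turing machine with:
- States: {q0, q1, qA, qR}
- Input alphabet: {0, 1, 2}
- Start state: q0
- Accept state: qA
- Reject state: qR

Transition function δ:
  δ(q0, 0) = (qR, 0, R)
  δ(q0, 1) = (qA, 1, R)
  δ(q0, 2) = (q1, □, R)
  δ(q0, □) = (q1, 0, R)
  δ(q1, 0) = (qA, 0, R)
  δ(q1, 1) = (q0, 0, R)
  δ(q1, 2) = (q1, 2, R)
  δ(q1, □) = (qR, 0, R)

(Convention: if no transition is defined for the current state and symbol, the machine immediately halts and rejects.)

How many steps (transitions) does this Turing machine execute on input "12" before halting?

Execution trace:
Initial: [q0]12
Step 1: δ(q0, 1) = (qA, 1, R) → 1[qA]2

The machine reaches the accept state qA and halts.

The machine executed 1 step before halting.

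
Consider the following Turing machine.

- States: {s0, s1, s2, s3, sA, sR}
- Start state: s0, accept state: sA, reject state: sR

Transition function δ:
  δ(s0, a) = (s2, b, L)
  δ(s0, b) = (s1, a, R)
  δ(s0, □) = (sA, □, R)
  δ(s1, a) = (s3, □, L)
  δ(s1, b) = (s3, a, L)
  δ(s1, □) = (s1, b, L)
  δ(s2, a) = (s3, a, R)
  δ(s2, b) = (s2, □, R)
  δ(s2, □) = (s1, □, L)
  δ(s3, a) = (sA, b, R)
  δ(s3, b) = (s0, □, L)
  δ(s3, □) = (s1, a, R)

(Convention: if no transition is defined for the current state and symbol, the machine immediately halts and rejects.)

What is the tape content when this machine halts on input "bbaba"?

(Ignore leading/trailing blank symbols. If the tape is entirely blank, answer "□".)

Execution trace:
Initial: [s0]bbaba
Step 1: δ(s0, b) = (s1, a, R) → a[s1]baba
Step 2: δ(s1, b) = (s3, a, L) → [s3]aaaba
Step 3: δ(s3, a) = (sA, b, R) → b[sA]aaba

The machine reaches the accept state sA and halts.

Final tape (ignoring leading/trailing blanks): baaba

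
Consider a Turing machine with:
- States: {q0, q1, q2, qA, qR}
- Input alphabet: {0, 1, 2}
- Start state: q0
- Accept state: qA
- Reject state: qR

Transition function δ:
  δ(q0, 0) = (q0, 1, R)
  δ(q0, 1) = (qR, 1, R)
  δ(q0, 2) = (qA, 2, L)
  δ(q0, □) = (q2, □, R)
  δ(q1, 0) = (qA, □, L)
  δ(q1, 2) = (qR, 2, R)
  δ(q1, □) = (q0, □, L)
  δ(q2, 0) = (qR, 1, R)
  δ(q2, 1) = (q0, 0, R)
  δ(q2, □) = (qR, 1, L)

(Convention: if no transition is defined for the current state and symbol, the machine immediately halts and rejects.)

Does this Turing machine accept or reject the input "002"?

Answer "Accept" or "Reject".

Execution trace:
Initial: [q0]002
Step 1: δ(q0, 0) = (q0, 1, R) → 1[q0]02
Step 2: δ(q0, 0) = (q0, 1, R) → 11[q0]2
Step 3: δ(q0, 2) = (qA, 2, L) → 1[qA]12

The machine reaches the accept state qA and halts.

Answer: Accept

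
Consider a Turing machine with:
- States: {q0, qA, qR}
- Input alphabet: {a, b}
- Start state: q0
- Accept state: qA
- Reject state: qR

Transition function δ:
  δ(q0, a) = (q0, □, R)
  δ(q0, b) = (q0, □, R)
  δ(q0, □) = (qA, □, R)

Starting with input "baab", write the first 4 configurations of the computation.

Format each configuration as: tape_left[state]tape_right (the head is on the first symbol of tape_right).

Transitions applied:
Step 1: δ(q0, b) = (q0, □, R)
Step 2: δ(q0, a) = (q0, □, R)
Step 3: δ(q0, a) = (q0, □, R)

The first 4 configurations are:
[q0]baab ⊢ □[q0]aab ⊢ □□[q0]ab ⊢ □□□[q0]b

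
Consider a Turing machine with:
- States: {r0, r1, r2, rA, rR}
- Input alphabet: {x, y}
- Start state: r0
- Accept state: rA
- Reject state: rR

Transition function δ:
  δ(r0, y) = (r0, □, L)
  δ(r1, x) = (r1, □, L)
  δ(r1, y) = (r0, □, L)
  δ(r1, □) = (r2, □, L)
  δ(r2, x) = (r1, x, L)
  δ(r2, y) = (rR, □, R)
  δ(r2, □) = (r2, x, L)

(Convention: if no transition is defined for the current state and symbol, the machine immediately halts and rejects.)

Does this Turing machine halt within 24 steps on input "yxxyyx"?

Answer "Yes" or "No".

Execution trace:
Initial: [r0]yxxyyx
Step 1: δ(r0, y) = (r0, □, L) → [r0]□□xxyyx

No transition is defined for δ(r0, □). By convention the machine halts and rejects.
The machine halted after 1 step (within the 24-step bound).

Answer: Yes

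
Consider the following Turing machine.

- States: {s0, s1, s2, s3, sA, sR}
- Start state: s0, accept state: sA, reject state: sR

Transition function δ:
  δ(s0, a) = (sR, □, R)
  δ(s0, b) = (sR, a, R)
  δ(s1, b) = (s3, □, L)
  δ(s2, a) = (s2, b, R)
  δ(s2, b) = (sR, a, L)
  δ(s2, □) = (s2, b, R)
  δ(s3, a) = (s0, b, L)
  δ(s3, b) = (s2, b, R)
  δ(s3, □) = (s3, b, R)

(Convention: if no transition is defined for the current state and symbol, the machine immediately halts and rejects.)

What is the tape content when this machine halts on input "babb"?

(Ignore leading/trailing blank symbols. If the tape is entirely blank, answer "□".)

Execution trace:
Initial: [s0]babb
Step 1: δ(s0, b) = (sR, a, R) → a[sR]abb

The machine reaches the reject state sR and halts.

Final tape (ignoring leading/trailing blanks): aabb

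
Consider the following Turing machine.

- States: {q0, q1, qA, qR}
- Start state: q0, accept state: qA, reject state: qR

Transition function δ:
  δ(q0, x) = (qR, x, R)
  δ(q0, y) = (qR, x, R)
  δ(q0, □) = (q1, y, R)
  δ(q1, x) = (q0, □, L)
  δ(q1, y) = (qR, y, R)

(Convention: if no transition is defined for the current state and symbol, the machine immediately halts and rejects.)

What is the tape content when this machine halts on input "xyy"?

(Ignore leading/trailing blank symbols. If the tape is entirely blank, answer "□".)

Execution trace:
Initial: [q0]xyy
Step 1: δ(q0, x) = (qR, x, R) → x[qR]yy

The machine reaches the reject state qR and halts.

Final tape (ignoring leading/trailing blanks): xyy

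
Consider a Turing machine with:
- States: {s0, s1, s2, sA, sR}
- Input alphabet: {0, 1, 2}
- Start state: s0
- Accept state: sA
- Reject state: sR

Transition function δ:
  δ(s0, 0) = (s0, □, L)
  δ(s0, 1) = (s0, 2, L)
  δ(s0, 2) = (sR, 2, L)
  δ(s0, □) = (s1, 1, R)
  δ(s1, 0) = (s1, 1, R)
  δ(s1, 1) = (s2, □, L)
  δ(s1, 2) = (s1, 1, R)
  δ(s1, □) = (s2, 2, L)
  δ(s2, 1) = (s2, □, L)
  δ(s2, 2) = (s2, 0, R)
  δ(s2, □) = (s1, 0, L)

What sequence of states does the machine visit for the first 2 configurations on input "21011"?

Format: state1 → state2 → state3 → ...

Execution trace:
Initial: [s0]21011
Step 1: δ(s0, 2) = (sR, 2, L) → [sR]□21011

The machine reaches the reject state sR and halts.

State sequence: s0 → sR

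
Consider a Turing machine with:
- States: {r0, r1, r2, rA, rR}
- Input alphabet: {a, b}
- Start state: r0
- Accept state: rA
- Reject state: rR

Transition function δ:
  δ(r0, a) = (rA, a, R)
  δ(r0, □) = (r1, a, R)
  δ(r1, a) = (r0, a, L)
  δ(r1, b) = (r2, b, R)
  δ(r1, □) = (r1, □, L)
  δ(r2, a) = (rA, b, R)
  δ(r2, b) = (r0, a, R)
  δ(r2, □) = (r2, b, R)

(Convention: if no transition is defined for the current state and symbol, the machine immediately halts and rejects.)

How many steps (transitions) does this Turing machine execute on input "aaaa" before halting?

Execution trace:
Initial: [r0]aaaa
Step 1: δ(r0, a) = (rA, a, R) → a[rA]aaa

The machine reaches the accept state rA and halts.

The machine executed 1 step before halting.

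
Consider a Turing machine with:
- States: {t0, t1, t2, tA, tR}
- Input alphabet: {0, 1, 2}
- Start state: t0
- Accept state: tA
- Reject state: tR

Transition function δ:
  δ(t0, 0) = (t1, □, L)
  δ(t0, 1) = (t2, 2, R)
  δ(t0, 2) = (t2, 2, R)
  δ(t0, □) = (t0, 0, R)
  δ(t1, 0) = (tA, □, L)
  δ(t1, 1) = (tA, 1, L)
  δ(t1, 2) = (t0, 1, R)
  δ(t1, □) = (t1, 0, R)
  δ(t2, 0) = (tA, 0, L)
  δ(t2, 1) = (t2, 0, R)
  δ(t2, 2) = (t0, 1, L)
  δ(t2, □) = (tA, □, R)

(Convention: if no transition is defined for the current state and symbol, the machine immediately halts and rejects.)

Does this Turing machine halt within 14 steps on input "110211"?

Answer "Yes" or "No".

Execution trace:
Initial: [t0]110211
Step 1: δ(t0, 1) = (t2, 2, R) → 2[t2]10211
Step 2: δ(t2, 1) = (t2, 0, R) → 20[t2]0211
Step 3: δ(t2, 0) = (tA, 0, L) → 2[tA]00211

The machine reaches the accept state tA and halts.
The machine halted after 3 steps (within the 14-step bound).

Answer: Yes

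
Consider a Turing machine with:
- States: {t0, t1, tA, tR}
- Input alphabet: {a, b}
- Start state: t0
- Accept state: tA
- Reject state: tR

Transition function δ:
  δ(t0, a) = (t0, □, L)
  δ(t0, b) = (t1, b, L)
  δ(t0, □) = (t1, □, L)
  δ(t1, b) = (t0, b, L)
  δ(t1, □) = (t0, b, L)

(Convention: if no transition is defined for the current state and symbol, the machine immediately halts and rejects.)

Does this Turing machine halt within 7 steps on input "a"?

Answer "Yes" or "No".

Execution trace:
Initial: [t0]a
Step 1: δ(t0, a) = (t0, □, L) → [t0]□□
Step 2: δ(t0, □) = (t1, □, L) → [t1]□□□
Step 3: δ(t1, □) = (t0, b, L) → [t0]□b□□
Step 4: δ(t0, □) = (t1, □, L) → [t1]□□b□□
Step 5: δ(t1, □) = (t0, b, L) → [t0]□b□b□□
Step 6: δ(t0, □) = (t1, □, L) → [t1]□□b□b□□
Step 7: δ(t1, □) = (t0, b, L) → [t0]□b□b□b□□

The machine has not reached a halting state after 7 steps.
The machine did not halt within the 7-step bound.

Answer: No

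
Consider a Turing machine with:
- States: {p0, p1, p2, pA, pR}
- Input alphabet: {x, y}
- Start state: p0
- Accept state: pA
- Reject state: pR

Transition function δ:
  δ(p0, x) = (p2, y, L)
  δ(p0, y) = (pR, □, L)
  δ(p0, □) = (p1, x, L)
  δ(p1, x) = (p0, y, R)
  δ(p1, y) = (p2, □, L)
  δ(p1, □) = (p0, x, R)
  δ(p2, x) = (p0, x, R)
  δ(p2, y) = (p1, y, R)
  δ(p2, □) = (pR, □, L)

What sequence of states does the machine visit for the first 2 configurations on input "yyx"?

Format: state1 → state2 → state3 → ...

Execution trace:
Initial: [p0]yyx
Step 1: δ(p0, y) = (pR, □, L) → [pR]□□yx

The machine reaches the reject state pR and halts.

State sequence: p0 → pR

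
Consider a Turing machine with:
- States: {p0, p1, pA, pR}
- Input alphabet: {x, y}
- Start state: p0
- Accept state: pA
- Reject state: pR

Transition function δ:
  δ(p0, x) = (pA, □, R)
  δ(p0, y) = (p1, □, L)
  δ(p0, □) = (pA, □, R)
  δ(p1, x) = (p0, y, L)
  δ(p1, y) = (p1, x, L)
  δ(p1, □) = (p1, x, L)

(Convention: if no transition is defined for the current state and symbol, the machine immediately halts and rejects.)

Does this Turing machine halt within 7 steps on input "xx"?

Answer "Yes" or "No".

Execution trace:
Initial: [p0]xx
Step 1: δ(p0, x) = (pA, □, R) → □[pA]x

The machine reaches the accept state pA and halts.
The machine halted after 1 step (within the 7-step bound).

Answer: Yes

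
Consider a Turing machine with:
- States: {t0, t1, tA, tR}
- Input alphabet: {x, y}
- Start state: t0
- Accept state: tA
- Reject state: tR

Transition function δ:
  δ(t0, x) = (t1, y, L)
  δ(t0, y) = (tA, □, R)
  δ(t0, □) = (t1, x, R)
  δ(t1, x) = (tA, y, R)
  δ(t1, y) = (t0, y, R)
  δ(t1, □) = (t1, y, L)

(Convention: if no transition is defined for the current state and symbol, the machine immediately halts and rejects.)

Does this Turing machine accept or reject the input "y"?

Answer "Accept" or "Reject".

Execution trace:
Initial: [t0]y
Step 1: δ(t0, y) = (tA, □, R) → □[tA]□

The machine reaches the accept state tA and halts.

Answer: Accept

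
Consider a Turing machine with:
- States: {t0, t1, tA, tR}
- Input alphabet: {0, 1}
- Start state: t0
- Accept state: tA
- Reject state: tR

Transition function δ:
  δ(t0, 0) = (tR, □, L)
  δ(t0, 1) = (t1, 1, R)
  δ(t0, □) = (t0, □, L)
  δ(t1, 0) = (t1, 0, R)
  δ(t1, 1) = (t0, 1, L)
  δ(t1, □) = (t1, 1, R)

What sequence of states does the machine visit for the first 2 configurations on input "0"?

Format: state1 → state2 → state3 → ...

Execution trace:
Initial: [t0]0
Step 1: δ(t0, 0) = (tR, □, L) → [tR]□□

The machine reaches the reject state tR and halts.

State sequence: t0 → tR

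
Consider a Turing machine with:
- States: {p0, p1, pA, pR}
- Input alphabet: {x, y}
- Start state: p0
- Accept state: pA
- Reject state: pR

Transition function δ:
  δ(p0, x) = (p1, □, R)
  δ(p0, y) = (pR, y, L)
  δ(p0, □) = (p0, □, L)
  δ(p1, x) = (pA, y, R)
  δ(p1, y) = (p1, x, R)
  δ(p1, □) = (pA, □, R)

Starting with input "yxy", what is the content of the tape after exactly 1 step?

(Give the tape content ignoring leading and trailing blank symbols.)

Execution trace:
Initial: [p0]yxy
Step 1: δ(p0, y) = (pR, y, L) → [pR]□yxy

The machine reaches the reject state pR and halts.

After 1 step, the tape (ignoring leading/trailing blanks) is: yxy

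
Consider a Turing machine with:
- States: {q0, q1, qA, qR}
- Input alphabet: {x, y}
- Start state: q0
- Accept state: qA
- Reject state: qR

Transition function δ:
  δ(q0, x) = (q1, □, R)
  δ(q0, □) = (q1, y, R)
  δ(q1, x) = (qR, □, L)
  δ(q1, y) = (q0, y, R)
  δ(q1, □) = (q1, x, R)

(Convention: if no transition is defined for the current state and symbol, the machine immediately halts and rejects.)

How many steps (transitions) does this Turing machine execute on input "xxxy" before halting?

Execution trace:
Initial: [q0]xxxy
Step 1: δ(q0, x) = (q1, □, R) → □[q1]xxy
Step 2: δ(q1, x) = (qR, □, L) → [qR]□□xy

The machine reaches the reject state qR and halts.

The machine executed 2 steps before halting.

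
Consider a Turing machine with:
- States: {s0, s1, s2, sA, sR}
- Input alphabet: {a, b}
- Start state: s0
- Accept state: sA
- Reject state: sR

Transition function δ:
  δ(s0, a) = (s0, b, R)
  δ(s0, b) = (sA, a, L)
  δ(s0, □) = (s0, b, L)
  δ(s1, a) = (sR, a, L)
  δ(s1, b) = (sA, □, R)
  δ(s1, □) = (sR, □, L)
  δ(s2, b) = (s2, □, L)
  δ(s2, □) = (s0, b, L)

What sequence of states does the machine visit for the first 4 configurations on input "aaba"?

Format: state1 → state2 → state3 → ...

Execution trace:
Initial: [s0]aaba
Step 1: δ(s0, a) = (s0, b, R) → b[s0]aba
Step 2: δ(s0, a) = (s0, b, R) → bb[s0]ba
Step 3: δ(s0, b) = (sA, a, L) → b[sA]baa

The machine reaches the accept state sA and halts.

State sequence: s0 → s0 → s0 → sA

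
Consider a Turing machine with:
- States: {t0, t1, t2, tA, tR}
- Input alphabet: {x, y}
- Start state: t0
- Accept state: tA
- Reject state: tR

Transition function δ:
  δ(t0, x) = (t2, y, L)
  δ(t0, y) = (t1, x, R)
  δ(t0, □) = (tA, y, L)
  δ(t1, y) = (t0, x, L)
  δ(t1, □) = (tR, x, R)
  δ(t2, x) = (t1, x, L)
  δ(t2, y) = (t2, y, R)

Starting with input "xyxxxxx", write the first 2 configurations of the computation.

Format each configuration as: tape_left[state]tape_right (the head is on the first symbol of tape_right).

Transitions applied:
Step 1: δ(t0, x) = (t2, y, L)

The first 2 configurations are:
[t0]xyxxxxx ⊢ [t2]□yyxxxxx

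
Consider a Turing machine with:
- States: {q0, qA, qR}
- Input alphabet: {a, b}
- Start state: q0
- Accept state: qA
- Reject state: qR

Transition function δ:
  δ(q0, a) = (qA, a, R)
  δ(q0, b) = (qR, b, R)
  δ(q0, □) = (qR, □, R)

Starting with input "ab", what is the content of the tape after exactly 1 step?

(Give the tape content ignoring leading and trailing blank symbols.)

Execution trace:
Initial: [q0]ab
Step 1: δ(q0, a) = (qA, a, R) → a[qA]b

The machine reaches the accept state qA and halts.

After 1 step, the tape (ignoring leading/trailing blanks) is: ab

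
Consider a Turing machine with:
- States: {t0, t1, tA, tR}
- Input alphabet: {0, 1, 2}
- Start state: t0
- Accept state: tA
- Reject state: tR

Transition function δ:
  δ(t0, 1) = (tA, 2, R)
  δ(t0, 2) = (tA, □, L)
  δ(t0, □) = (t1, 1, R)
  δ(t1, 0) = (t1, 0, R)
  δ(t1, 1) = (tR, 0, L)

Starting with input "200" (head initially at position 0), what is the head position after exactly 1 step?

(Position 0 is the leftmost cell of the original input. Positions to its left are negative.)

Execution trace (head position shown):
Step 0: [t0]200  (head at position 0)
Step 1: move left → [tA]□□00  (head at position -1)

After 1 step, the head is at position -1.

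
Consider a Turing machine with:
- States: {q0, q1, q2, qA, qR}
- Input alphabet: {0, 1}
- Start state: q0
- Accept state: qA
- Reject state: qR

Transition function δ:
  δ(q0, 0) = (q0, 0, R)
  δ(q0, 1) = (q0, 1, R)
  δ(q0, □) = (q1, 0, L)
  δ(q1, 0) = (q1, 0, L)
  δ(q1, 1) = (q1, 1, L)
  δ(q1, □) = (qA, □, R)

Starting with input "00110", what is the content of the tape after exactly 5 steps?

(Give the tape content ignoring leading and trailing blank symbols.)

Execution trace:
Initial: [q0]00110
Step 1: δ(q0, 0) = (q0, 0, R) → 0[q0]0110
Step 2: δ(q0, 0) = (q0, 0, R) → 00[q0]110
Step 3: δ(q0, 1) = (q0, 1, R) → 001[q0]10
Step 4: δ(q0, 1) = (q0, 1, R) → 0011[q0]0
Step 5: δ(q0, 0) = (q0, 0, R) → 00110[q0]□

After 5 steps, the tape (ignoring leading/trailing blanks) is: 00110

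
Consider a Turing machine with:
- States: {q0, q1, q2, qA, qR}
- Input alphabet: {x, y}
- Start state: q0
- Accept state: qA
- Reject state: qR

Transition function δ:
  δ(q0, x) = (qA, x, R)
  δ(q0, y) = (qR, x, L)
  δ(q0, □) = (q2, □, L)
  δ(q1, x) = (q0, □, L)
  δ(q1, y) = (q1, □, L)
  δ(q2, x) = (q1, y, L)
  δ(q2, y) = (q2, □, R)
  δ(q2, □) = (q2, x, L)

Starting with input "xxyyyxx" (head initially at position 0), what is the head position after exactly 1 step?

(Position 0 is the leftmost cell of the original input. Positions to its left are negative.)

Execution trace (head position shown):
Step 0: [q0]xxyyyxx  (head at position 0)
Step 1: move right → x[qA]xyyyxx  (head at position 1)

After 1 step, the head is at position 1.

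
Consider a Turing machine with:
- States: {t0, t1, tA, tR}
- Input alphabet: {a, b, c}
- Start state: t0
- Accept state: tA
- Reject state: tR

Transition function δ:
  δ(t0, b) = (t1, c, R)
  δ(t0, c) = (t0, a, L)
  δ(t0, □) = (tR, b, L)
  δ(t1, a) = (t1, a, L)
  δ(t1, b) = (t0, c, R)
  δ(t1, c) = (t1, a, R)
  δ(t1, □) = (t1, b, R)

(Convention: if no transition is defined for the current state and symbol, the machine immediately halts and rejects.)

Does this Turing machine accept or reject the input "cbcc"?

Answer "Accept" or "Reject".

Execution trace:
Initial: [t0]cbcc
Step 1: δ(t0, c) = (t0, a, L) → [t0]□abcc
Step 2: δ(t0, □) = (tR, b, L) → [tR]□babcc

The machine reaches the reject state tR and halts.

Answer: Reject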